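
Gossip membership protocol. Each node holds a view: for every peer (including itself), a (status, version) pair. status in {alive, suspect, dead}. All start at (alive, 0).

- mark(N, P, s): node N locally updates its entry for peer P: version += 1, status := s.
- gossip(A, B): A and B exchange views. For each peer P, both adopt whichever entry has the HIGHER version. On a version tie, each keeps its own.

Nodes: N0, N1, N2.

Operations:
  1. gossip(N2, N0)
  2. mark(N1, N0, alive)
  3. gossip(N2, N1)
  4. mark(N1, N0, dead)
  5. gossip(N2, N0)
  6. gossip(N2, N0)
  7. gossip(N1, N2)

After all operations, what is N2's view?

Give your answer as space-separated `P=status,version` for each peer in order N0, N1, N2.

Answer: N0=dead,2 N1=alive,0 N2=alive,0

Derivation:
Op 1: gossip N2<->N0 -> N2.N0=(alive,v0) N2.N1=(alive,v0) N2.N2=(alive,v0) | N0.N0=(alive,v0) N0.N1=(alive,v0) N0.N2=(alive,v0)
Op 2: N1 marks N0=alive -> (alive,v1)
Op 3: gossip N2<->N1 -> N2.N0=(alive,v1) N2.N1=(alive,v0) N2.N2=(alive,v0) | N1.N0=(alive,v1) N1.N1=(alive,v0) N1.N2=(alive,v0)
Op 4: N1 marks N0=dead -> (dead,v2)
Op 5: gossip N2<->N0 -> N2.N0=(alive,v1) N2.N1=(alive,v0) N2.N2=(alive,v0) | N0.N0=(alive,v1) N0.N1=(alive,v0) N0.N2=(alive,v0)
Op 6: gossip N2<->N0 -> N2.N0=(alive,v1) N2.N1=(alive,v0) N2.N2=(alive,v0) | N0.N0=(alive,v1) N0.N1=(alive,v0) N0.N2=(alive,v0)
Op 7: gossip N1<->N2 -> N1.N0=(dead,v2) N1.N1=(alive,v0) N1.N2=(alive,v0) | N2.N0=(dead,v2) N2.N1=(alive,v0) N2.N2=(alive,v0)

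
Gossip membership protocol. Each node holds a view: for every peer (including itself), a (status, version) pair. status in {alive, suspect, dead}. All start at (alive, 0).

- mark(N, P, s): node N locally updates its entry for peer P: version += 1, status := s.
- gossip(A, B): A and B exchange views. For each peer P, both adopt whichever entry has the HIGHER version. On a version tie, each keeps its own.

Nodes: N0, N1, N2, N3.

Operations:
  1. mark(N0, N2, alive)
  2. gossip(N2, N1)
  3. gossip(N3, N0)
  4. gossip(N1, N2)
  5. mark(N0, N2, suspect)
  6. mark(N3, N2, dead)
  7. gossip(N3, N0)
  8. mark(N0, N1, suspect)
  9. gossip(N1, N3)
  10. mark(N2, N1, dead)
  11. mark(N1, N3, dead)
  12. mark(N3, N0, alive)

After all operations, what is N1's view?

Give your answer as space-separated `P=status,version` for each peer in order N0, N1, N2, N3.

Answer: N0=alive,0 N1=alive,0 N2=dead,2 N3=dead,1

Derivation:
Op 1: N0 marks N2=alive -> (alive,v1)
Op 2: gossip N2<->N1 -> N2.N0=(alive,v0) N2.N1=(alive,v0) N2.N2=(alive,v0) N2.N3=(alive,v0) | N1.N0=(alive,v0) N1.N1=(alive,v0) N1.N2=(alive,v0) N1.N3=(alive,v0)
Op 3: gossip N3<->N0 -> N3.N0=(alive,v0) N3.N1=(alive,v0) N3.N2=(alive,v1) N3.N3=(alive,v0) | N0.N0=(alive,v0) N0.N1=(alive,v0) N0.N2=(alive,v1) N0.N3=(alive,v0)
Op 4: gossip N1<->N2 -> N1.N0=(alive,v0) N1.N1=(alive,v0) N1.N2=(alive,v0) N1.N3=(alive,v0) | N2.N0=(alive,v0) N2.N1=(alive,v0) N2.N2=(alive,v0) N2.N3=(alive,v0)
Op 5: N0 marks N2=suspect -> (suspect,v2)
Op 6: N3 marks N2=dead -> (dead,v2)
Op 7: gossip N3<->N0 -> N3.N0=(alive,v0) N3.N1=(alive,v0) N3.N2=(dead,v2) N3.N3=(alive,v0) | N0.N0=(alive,v0) N0.N1=(alive,v0) N0.N2=(suspect,v2) N0.N3=(alive,v0)
Op 8: N0 marks N1=suspect -> (suspect,v1)
Op 9: gossip N1<->N3 -> N1.N0=(alive,v0) N1.N1=(alive,v0) N1.N2=(dead,v2) N1.N3=(alive,v0) | N3.N0=(alive,v0) N3.N1=(alive,v0) N3.N2=(dead,v2) N3.N3=(alive,v0)
Op 10: N2 marks N1=dead -> (dead,v1)
Op 11: N1 marks N3=dead -> (dead,v1)
Op 12: N3 marks N0=alive -> (alive,v1)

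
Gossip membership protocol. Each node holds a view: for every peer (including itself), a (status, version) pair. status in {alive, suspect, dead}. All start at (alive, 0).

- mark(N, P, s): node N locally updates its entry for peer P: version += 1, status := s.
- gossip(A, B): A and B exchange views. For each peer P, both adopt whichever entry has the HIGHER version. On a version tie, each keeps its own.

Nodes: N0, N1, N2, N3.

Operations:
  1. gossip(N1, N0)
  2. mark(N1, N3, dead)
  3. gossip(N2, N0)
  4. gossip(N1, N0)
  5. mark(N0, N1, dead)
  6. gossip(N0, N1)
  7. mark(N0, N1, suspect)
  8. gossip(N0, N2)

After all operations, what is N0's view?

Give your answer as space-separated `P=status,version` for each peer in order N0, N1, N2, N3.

Answer: N0=alive,0 N1=suspect,2 N2=alive,0 N3=dead,1

Derivation:
Op 1: gossip N1<->N0 -> N1.N0=(alive,v0) N1.N1=(alive,v0) N1.N2=(alive,v0) N1.N3=(alive,v0) | N0.N0=(alive,v0) N0.N1=(alive,v0) N0.N2=(alive,v0) N0.N3=(alive,v0)
Op 2: N1 marks N3=dead -> (dead,v1)
Op 3: gossip N2<->N0 -> N2.N0=(alive,v0) N2.N1=(alive,v0) N2.N2=(alive,v0) N2.N3=(alive,v0) | N0.N0=(alive,v0) N0.N1=(alive,v0) N0.N2=(alive,v0) N0.N3=(alive,v0)
Op 4: gossip N1<->N0 -> N1.N0=(alive,v0) N1.N1=(alive,v0) N1.N2=(alive,v0) N1.N3=(dead,v1) | N0.N0=(alive,v0) N0.N1=(alive,v0) N0.N2=(alive,v0) N0.N3=(dead,v1)
Op 5: N0 marks N1=dead -> (dead,v1)
Op 6: gossip N0<->N1 -> N0.N0=(alive,v0) N0.N1=(dead,v1) N0.N2=(alive,v0) N0.N3=(dead,v1) | N1.N0=(alive,v0) N1.N1=(dead,v1) N1.N2=(alive,v0) N1.N3=(dead,v1)
Op 7: N0 marks N1=suspect -> (suspect,v2)
Op 8: gossip N0<->N2 -> N0.N0=(alive,v0) N0.N1=(suspect,v2) N0.N2=(alive,v0) N0.N3=(dead,v1) | N2.N0=(alive,v0) N2.N1=(suspect,v2) N2.N2=(alive,v0) N2.N3=(dead,v1)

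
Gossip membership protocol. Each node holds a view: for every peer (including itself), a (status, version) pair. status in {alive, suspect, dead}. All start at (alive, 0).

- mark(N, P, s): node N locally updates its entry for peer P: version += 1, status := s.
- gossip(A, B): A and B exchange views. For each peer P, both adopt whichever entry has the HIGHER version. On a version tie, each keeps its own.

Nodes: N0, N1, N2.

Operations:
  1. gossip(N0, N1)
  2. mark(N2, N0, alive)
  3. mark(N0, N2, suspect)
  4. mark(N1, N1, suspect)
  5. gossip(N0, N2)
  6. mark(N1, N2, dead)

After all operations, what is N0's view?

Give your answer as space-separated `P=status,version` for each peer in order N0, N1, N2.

Answer: N0=alive,1 N1=alive,0 N2=suspect,1

Derivation:
Op 1: gossip N0<->N1 -> N0.N0=(alive,v0) N0.N1=(alive,v0) N0.N2=(alive,v0) | N1.N0=(alive,v0) N1.N1=(alive,v0) N1.N2=(alive,v0)
Op 2: N2 marks N0=alive -> (alive,v1)
Op 3: N0 marks N2=suspect -> (suspect,v1)
Op 4: N1 marks N1=suspect -> (suspect,v1)
Op 5: gossip N0<->N2 -> N0.N0=(alive,v1) N0.N1=(alive,v0) N0.N2=(suspect,v1) | N2.N0=(alive,v1) N2.N1=(alive,v0) N2.N2=(suspect,v1)
Op 6: N1 marks N2=dead -> (dead,v1)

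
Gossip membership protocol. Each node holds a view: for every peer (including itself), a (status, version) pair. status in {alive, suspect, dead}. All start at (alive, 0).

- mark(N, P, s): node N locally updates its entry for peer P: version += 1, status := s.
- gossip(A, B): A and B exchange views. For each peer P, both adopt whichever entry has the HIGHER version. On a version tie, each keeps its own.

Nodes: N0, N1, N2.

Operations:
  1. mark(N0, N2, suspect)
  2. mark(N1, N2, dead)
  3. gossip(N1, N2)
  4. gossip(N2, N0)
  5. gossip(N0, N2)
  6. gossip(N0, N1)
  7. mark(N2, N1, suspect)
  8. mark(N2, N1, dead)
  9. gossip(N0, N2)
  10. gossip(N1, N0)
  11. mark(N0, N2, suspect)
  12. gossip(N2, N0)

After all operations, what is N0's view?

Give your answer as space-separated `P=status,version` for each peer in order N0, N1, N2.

Answer: N0=alive,0 N1=dead,2 N2=suspect,2

Derivation:
Op 1: N0 marks N2=suspect -> (suspect,v1)
Op 2: N1 marks N2=dead -> (dead,v1)
Op 3: gossip N1<->N2 -> N1.N0=(alive,v0) N1.N1=(alive,v0) N1.N2=(dead,v1) | N2.N0=(alive,v0) N2.N1=(alive,v0) N2.N2=(dead,v1)
Op 4: gossip N2<->N0 -> N2.N0=(alive,v0) N2.N1=(alive,v0) N2.N2=(dead,v1) | N0.N0=(alive,v0) N0.N1=(alive,v0) N0.N2=(suspect,v1)
Op 5: gossip N0<->N2 -> N0.N0=(alive,v0) N0.N1=(alive,v0) N0.N2=(suspect,v1) | N2.N0=(alive,v0) N2.N1=(alive,v0) N2.N2=(dead,v1)
Op 6: gossip N0<->N1 -> N0.N0=(alive,v0) N0.N1=(alive,v0) N0.N2=(suspect,v1) | N1.N0=(alive,v0) N1.N1=(alive,v0) N1.N2=(dead,v1)
Op 7: N2 marks N1=suspect -> (suspect,v1)
Op 8: N2 marks N1=dead -> (dead,v2)
Op 9: gossip N0<->N2 -> N0.N0=(alive,v0) N0.N1=(dead,v2) N0.N2=(suspect,v1) | N2.N0=(alive,v0) N2.N1=(dead,v2) N2.N2=(dead,v1)
Op 10: gossip N1<->N0 -> N1.N0=(alive,v0) N1.N1=(dead,v2) N1.N2=(dead,v1) | N0.N0=(alive,v0) N0.N1=(dead,v2) N0.N2=(suspect,v1)
Op 11: N0 marks N2=suspect -> (suspect,v2)
Op 12: gossip N2<->N0 -> N2.N0=(alive,v0) N2.N1=(dead,v2) N2.N2=(suspect,v2) | N0.N0=(alive,v0) N0.N1=(dead,v2) N0.N2=(suspect,v2)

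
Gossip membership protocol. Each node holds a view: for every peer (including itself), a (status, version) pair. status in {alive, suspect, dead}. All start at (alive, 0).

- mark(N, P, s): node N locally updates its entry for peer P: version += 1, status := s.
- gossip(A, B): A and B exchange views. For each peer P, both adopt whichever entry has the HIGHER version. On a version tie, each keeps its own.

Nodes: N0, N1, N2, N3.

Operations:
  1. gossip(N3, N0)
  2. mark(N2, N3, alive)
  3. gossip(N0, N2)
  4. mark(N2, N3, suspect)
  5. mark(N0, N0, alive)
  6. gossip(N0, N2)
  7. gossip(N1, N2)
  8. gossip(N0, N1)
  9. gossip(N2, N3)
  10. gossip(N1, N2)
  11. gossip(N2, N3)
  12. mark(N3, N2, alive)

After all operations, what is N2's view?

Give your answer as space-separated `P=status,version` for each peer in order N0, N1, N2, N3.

Op 1: gossip N3<->N0 -> N3.N0=(alive,v0) N3.N1=(alive,v0) N3.N2=(alive,v0) N3.N3=(alive,v0) | N0.N0=(alive,v0) N0.N1=(alive,v0) N0.N2=(alive,v0) N0.N3=(alive,v0)
Op 2: N2 marks N3=alive -> (alive,v1)
Op 3: gossip N0<->N2 -> N0.N0=(alive,v0) N0.N1=(alive,v0) N0.N2=(alive,v0) N0.N3=(alive,v1) | N2.N0=(alive,v0) N2.N1=(alive,v0) N2.N2=(alive,v0) N2.N3=(alive,v1)
Op 4: N2 marks N3=suspect -> (suspect,v2)
Op 5: N0 marks N0=alive -> (alive,v1)
Op 6: gossip N0<->N2 -> N0.N0=(alive,v1) N0.N1=(alive,v0) N0.N2=(alive,v0) N0.N3=(suspect,v2) | N2.N0=(alive,v1) N2.N1=(alive,v0) N2.N2=(alive,v0) N2.N3=(suspect,v2)
Op 7: gossip N1<->N2 -> N1.N0=(alive,v1) N1.N1=(alive,v0) N1.N2=(alive,v0) N1.N3=(suspect,v2) | N2.N0=(alive,v1) N2.N1=(alive,v0) N2.N2=(alive,v0) N2.N3=(suspect,v2)
Op 8: gossip N0<->N1 -> N0.N0=(alive,v1) N0.N1=(alive,v0) N0.N2=(alive,v0) N0.N3=(suspect,v2) | N1.N0=(alive,v1) N1.N1=(alive,v0) N1.N2=(alive,v0) N1.N3=(suspect,v2)
Op 9: gossip N2<->N3 -> N2.N0=(alive,v1) N2.N1=(alive,v0) N2.N2=(alive,v0) N2.N3=(suspect,v2) | N3.N0=(alive,v1) N3.N1=(alive,v0) N3.N2=(alive,v0) N3.N3=(suspect,v2)
Op 10: gossip N1<->N2 -> N1.N0=(alive,v1) N1.N1=(alive,v0) N1.N2=(alive,v0) N1.N3=(suspect,v2) | N2.N0=(alive,v1) N2.N1=(alive,v0) N2.N2=(alive,v0) N2.N3=(suspect,v2)
Op 11: gossip N2<->N3 -> N2.N0=(alive,v1) N2.N1=(alive,v0) N2.N2=(alive,v0) N2.N3=(suspect,v2) | N3.N0=(alive,v1) N3.N1=(alive,v0) N3.N2=(alive,v0) N3.N3=(suspect,v2)
Op 12: N3 marks N2=alive -> (alive,v1)

Answer: N0=alive,1 N1=alive,0 N2=alive,0 N3=suspect,2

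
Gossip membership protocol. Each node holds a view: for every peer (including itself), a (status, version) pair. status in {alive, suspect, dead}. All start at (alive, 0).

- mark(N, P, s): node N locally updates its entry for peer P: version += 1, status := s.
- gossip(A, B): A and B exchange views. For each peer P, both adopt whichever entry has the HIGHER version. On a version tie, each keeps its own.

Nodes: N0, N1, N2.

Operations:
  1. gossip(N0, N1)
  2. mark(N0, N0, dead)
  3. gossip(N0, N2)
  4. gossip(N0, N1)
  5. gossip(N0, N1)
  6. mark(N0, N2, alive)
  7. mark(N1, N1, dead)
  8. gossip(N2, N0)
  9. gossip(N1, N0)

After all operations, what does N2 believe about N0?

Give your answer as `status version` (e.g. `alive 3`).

Op 1: gossip N0<->N1 -> N0.N0=(alive,v0) N0.N1=(alive,v0) N0.N2=(alive,v0) | N1.N0=(alive,v0) N1.N1=(alive,v0) N1.N2=(alive,v0)
Op 2: N0 marks N0=dead -> (dead,v1)
Op 3: gossip N0<->N2 -> N0.N0=(dead,v1) N0.N1=(alive,v0) N0.N2=(alive,v0) | N2.N0=(dead,v1) N2.N1=(alive,v0) N2.N2=(alive,v0)
Op 4: gossip N0<->N1 -> N0.N0=(dead,v1) N0.N1=(alive,v0) N0.N2=(alive,v0) | N1.N0=(dead,v1) N1.N1=(alive,v0) N1.N2=(alive,v0)
Op 5: gossip N0<->N1 -> N0.N0=(dead,v1) N0.N1=(alive,v0) N0.N2=(alive,v0) | N1.N0=(dead,v1) N1.N1=(alive,v0) N1.N2=(alive,v0)
Op 6: N0 marks N2=alive -> (alive,v1)
Op 7: N1 marks N1=dead -> (dead,v1)
Op 8: gossip N2<->N0 -> N2.N0=(dead,v1) N2.N1=(alive,v0) N2.N2=(alive,v1) | N0.N0=(dead,v1) N0.N1=(alive,v0) N0.N2=(alive,v1)
Op 9: gossip N1<->N0 -> N1.N0=(dead,v1) N1.N1=(dead,v1) N1.N2=(alive,v1) | N0.N0=(dead,v1) N0.N1=(dead,v1) N0.N2=(alive,v1)

Answer: dead 1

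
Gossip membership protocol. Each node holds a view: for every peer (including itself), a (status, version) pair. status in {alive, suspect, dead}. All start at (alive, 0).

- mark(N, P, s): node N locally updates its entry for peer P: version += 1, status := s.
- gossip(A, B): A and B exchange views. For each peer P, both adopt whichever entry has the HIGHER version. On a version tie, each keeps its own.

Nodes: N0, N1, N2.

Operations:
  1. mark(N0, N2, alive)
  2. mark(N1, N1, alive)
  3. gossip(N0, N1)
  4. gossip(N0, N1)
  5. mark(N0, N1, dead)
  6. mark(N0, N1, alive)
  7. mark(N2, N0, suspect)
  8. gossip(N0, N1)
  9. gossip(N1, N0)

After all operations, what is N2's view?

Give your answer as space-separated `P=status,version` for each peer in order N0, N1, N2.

Op 1: N0 marks N2=alive -> (alive,v1)
Op 2: N1 marks N1=alive -> (alive,v1)
Op 3: gossip N0<->N1 -> N0.N0=(alive,v0) N0.N1=(alive,v1) N0.N2=(alive,v1) | N1.N0=(alive,v0) N1.N1=(alive,v1) N1.N2=(alive,v1)
Op 4: gossip N0<->N1 -> N0.N0=(alive,v0) N0.N1=(alive,v1) N0.N2=(alive,v1) | N1.N0=(alive,v0) N1.N1=(alive,v1) N1.N2=(alive,v1)
Op 5: N0 marks N1=dead -> (dead,v2)
Op 6: N0 marks N1=alive -> (alive,v3)
Op 7: N2 marks N0=suspect -> (suspect,v1)
Op 8: gossip N0<->N1 -> N0.N0=(alive,v0) N0.N1=(alive,v3) N0.N2=(alive,v1) | N1.N0=(alive,v0) N1.N1=(alive,v3) N1.N2=(alive,v1)
Op 9: gossip N1<->N0 -> N1.N0=(alive,v0) N1.N1=(alive,v3) N1.N2=(alive,v1) | N0.N0=(alive,v0) N0.N1=(alive,v3) N0.N2=(alive,v1)

Answer: N0=suspect,1 N1=alive,0 N2=alive,0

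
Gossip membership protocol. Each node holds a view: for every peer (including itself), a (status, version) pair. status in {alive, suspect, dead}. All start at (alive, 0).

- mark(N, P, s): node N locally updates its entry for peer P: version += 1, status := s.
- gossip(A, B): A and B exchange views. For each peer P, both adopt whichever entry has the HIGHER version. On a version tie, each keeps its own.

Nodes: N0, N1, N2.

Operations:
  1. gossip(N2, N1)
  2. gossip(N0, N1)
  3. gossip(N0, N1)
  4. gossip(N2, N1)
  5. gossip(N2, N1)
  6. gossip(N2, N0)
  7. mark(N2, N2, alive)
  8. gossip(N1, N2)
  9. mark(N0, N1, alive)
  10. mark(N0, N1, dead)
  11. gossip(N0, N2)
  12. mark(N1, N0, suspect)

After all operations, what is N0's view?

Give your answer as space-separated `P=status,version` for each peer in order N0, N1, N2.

Op 1: gossip N2<->N1 -> N2.N0=(alive,v0) N2.N1=(alive,v0) N2.N2=(alive,v0) | N1.N0=(alive,v0) N1.N1=(alive,v0) N1.N2=(alive,v0)
Op 2: gossip N0<->N1 -> N0.N0=(alive,v0) N0.N1=(alive,v0) N0.N2=(alive,v0) | N1.N0=(alive,v0) N1.N1=(alive,v0) N1.N2=(alive,v0)
Op 3: gossip N0<->N1 -> N0.N0=(alive,v0) N0.N1=(alive,v0) N0.N2=(alive,v0) | N1.N0=(alive,v0) N1.N1=(alive,v0) N1.N2=(alive,v0)
Op 4: gossip N2<->N1 -> N2.N0=(alive,v0) N2.N1=(alive,v0) N2.N2=(alive,v0) | N1.N0=(alive,v0) N1.N1=(alive,v0) N1.N2=(alive,v0)
Op 5: gossip N2<->N1 -> N2.N0=(alive,v0) N2.N1=(alive,v0) N2.N2=(alive,v0) | N1.N0=(alive,v0) N1.N1=(alive,v0) N1.N2=(alive,v0)
Op 6: gossip N2<->N0 -> N2.N0=(alive,v0) N2.N1=(alive,v0) N2.N2=(alive,v0) | N0.N0=(alive,v0) N0.N1=(alive,v0) N0.N2=(alive,v0)
Op 7: N2 marks N2=alive -> (alive,v1)
Op 8: gossip N1<->N2 -> N1.N0=(alive,v0) N1.N1=(alive,v0) N1.N2=(alive,v1) | N2.N0=(alive,v0) N2.N1=(alive,v0) N2.N2=(alive,v1)
Op 9: N0 marks N1=alive -> (alive,v1)
Op 10: N0 marks N1=dead -> (dead,v2)
Op 11: gossip N0<->N2 -> N0.N0=(alive,v0) N0.N1=(dead,v2) N0.N2=(alive,v1) | N2.N0=(alive,v0) N2.N1=(dead,v2) N2.N2=(alive,v1)
Op 12: N1 marks N0=suspect -> (suspect,v1)

Answer: N0=alive,0 N1=dead,2 N2=alive,1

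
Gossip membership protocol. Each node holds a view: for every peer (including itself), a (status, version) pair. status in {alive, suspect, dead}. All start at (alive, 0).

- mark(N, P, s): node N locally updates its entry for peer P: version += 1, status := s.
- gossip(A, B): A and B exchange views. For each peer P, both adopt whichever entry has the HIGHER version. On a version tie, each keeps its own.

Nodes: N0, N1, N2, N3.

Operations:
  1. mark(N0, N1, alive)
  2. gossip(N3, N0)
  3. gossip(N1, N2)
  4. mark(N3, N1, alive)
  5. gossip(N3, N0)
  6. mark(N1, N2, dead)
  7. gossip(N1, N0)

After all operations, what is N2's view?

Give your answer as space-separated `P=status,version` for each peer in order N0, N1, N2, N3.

Answer: N0=alive,0 N1=alive,0 N2=alive,0 N3=alive,0

Derivation:
Op 1: N0 marks N1=alive -> (alive,v1)
Op 2: gossip N3<->N0 -> N3.N0=(alive,v0) N3.N1=(alive,v1) N3.N2=(alive,v0) N3.N3=(alive,v0) | N0.N0=(alive,v0) N0.N1=(alive,v1) N0.N2=(alive,v0) N0.N3=(alive,v0)
Op 3: gossip N1<->N2 -> N1.N0=(alive,v0) N1.N1=(alive,v0) N1.N2=(alive,v0) N1.N3=(alive,v0) | N2.N0=(alive,v0) N2.N1=(alive,v0) N2.N2=(alive,v0) N2.N3=(alive,v0)
Op 4: N3 marks N1=alive -> (alive,v2)
Op 5: gossip N3<->N0 -> N3.N0=(alive,v0) N3.N1=(alive,v2) N3.N2=(alive,v0) N3.N3=(alive,v0) | N0.N0=(alive,v0) N0.N1=(alive,v2) N0.N2=(alive,v0) N0.N3=(alive,v0)
Op 6: N1 marks N2=dead -> (dead,v1)
Op 7: gossip N1<->N0 -> N1.N0=(alive,v0) N1.N1=(alive,v2) N1.N2=(dead,v1) N1.N3=(alive,v0) | N0.N0=(alive,v0) N0.N1=(alive,v2) N0.N2=(dead,v1) N0.N3=(alive,v0)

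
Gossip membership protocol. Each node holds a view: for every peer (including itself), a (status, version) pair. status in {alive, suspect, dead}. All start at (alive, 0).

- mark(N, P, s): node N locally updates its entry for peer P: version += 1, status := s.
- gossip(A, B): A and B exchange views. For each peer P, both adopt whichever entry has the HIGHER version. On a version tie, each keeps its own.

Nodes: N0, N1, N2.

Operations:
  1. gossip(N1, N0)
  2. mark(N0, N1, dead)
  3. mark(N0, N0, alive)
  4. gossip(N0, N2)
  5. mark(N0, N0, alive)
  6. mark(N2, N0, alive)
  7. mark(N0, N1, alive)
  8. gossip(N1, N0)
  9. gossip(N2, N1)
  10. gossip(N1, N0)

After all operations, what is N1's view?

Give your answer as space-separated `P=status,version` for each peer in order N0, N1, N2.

Answer: N0=alive,2 N1=alive,2 N2=alive,0

Derivation:
Op 1: gossip N1<->N0 -> N1.N0=(alive,v0) N1.N1=(alive,v0) N1.N2=(alive,v0) | N0.N0=(alive,v0) N0.N1=(alive,v0) N0.N2=(alive,v0)
Op 2: N0 marks N1=dead -> (dead,v1)
Op 3: N0 marks N0=alive -> (alive,v1)
Op 4: gossip N0<->N2 -> N0.N0=(alive,v1) N0.N1=(dead,v1) N0.N2=(alive,v0) | N2.N0=(alive,v1) N2.N1=(dead,v1) N2.N2=(alive,v0)
Op 5: N0 marks N0=alive -> (alive,v2)
Op 6: N2 marks N0=alive -> (alive,v2)
Op 7: N0 marks N1=alive -> (alive,v2)
Op 8: gossip N1<->N0 -> N1.N0=(alive,v2) N1.N1=(alive,v2) N1.N2=(alive,v0) | N0.N0=(alive,v2) N0.N1=(alive,v2) N0.N2=(alive,v0)
Op 9: gossip N2<->N1 -> N2.N0=(alive,v2) N2.N1=(alive,v2) N2.N2=(alive,v0) | N1.N0=(alive,v2) N1.N1=(alive,v2) N1.N2=(alive,v0)
Op 10: gossip N1<->N0 -> N1.N0=(alive,v2) N1.N1=(alive,v2) N1.N2=(alive,v0) | N0.N0=(alive,v2) N0.N1=(alive,v2) N0.N2=(alive,v0)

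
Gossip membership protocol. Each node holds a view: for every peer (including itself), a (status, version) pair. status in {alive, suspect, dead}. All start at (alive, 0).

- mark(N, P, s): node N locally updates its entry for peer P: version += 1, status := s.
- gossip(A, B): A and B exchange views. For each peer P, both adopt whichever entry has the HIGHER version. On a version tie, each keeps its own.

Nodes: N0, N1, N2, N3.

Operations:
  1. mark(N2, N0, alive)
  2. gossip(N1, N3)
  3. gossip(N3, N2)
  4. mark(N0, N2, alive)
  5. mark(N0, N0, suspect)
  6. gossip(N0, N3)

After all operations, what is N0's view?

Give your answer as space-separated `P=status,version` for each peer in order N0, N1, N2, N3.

Answer: N0=suspect,1 N1=alive,0 N2=alive,1 N3=alive,0

Derivation:
Op 1: N2 marks N0=alive -> (alive,v1)
Op 2: gossip N1<->N3 -> N1.N0=(alive,v0) N1.N1=(alive,v0) N1.N2=(alive,v0) N1.N3=(alive,v0) | N3.N0=(alive,v0) N3.N1=(alive,v0) N3.N2=(alive,v0) N3.N3=(alive,v0)
Op 3: gossip N3<->N2 -> N3.N0=(alive,v1) N3.N1=(alive,v0) N3.N2=(alive,v0) N3.N3=(alive,v0) | N2.N0=(alive,v1) N2.N1=(alive,v0) N2.N2=(alive,v0) N2.N3=(alive,v0)
Op 4: N0 marks N2=alive -> (alive,v1)
Op 5: N0 marks N0=suspect -> (suspect,v1)
Op 6: gossip N0<->N3 -> N0.N0=(suspect,v1) N0.N1=(alive,v0) N0.N2=(alive,v1) N0.N3=(alive,v0) | N3.N0=(alive,v1) N3.N1=(alive,v0) N3.N2=(alive,v1) N3.N3=(alive,v0)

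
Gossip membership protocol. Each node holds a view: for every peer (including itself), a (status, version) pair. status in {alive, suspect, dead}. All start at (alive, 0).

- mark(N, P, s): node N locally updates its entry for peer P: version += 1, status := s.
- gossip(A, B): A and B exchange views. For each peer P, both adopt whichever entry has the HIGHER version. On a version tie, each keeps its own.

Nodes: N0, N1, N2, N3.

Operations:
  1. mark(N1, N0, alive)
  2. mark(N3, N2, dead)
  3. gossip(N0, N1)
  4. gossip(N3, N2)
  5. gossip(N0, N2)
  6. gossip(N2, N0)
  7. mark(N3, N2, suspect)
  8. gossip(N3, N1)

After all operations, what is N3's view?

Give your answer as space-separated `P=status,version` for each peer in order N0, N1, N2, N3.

Op 1: N1 marks N0=alive -> (alive,v1)
Op 2: N3 marks N2=dead -> (dead,v1)
Op 3: gossip N0<->N1 -> N0.N0=(alive,v1) N0.N1=(alive,v0) N0.N2=(alive,v0) N0.N3=(alive,v0) | N1.N0=(alive,v1) N1.N1=(alive,v0) N1.N2=(alive,v0) N1.N3=(alive,v0)
Op 4: gossip N3<->N2 -> N3.N0=(alive,v0) N3.N1=(alive,v0) N3.N2=(dead,v1) N3.N3=(alive,v0) | N2.N0=(alive,v0) N2.N1=(alive,v0) N2.N2=(dead,v1) N2.N3=(alive,v0)
Op 5: gossip N0<->N2 -> N0.N0=(alive,v1) N0.N1=(alive,v0) N0.N2=(dead,v1) N0.N3=(alive,v0) | N2.N0=(alive,v1) N2.N1=(alive,v0) N2.N2=(dead,v1) N2.N3=(alive,v0)
Op 6: gossip N2<->N0 -> N2.N0=(alive,v1) N2.N1=(alive,v0) N2.N2=(dead,v1) N2.N3=(alive,v0) | N0.N0=(alive,v1) N0.N1=(alive,v0) N0.N2=(dead,v1) N0.N3=(alive,v0)
Op 7: N3 marks N2=suspect -> (suspect,v2)
Op 8: gossip N3<->N1 -> N3.N0=(alive,v1) N3.N1=(alive,v0) N3.N2=(suspect,v2) N3.N3=(alive,v0) | N1.N0=(alive,v1) N1.N1=(alive,v0) N1.N2=(suspect,v2) N1.N3=(alive,v0)

Answer: N0=alive,1 N1=alive,0 N2=suspect,2 N3=alive,0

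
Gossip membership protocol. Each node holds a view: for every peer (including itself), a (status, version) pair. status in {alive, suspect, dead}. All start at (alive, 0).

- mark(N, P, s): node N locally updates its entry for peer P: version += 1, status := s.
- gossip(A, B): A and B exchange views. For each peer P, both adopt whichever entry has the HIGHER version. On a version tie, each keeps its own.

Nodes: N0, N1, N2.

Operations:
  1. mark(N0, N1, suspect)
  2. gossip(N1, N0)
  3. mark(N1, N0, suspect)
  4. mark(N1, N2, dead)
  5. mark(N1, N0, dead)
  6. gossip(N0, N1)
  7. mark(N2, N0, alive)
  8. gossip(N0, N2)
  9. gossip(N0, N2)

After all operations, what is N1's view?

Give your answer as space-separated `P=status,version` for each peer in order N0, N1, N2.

Answer: N0=dead,2 N1=suspect,1 N2=dead,1

Derivation:
Op 1: N0 marks N1=suspect -> (suspect,v1)
Op 2: gossip N1<->N0 -> N1.N0=(alive,v0) N1.N1=(suspect,v1) N1.N2=(alive,v0) | N0.N0=(alive,v0) N0.N1=(suspect,v1) N0.N2=(alive,v0)
Op 3: N1 marks N0=suspect -> (suspect,v1)
Op 4: N1 marks N2=dead -> (dead,v1)
Op 5: N1 marks N0=dead -> (dead,v2)
Op 6: gossip N0<->N1 -> N0.N0=(dead,v2) N0.N1=(suspect,v1) N0.N2=(dead,v1) | N1.N0=(dead,v2) N1.N1=(suspect,v1) N1.N2=(dead,v1)
Op 7: N2 marks N0=alive -> (alive,v1)
Op 8: gossip N0<->N2 -> N0.N0=(dead,v2) N0.N1=(suspect,v1) N0.N2=(dead,v1) | N2.N0=(dead,v2) N2.N1=(suspect,v1) N2.N2=(dead,v1)
Op 9: gossip N0<->N2 -> N0.N0=(dead,v2) N0.N1=(suspect,v1) N0.N2=(dead,v1) | N2.N0=(dead,v2) N2.N1=(suspect,v1) N2.N2=(dead,v1)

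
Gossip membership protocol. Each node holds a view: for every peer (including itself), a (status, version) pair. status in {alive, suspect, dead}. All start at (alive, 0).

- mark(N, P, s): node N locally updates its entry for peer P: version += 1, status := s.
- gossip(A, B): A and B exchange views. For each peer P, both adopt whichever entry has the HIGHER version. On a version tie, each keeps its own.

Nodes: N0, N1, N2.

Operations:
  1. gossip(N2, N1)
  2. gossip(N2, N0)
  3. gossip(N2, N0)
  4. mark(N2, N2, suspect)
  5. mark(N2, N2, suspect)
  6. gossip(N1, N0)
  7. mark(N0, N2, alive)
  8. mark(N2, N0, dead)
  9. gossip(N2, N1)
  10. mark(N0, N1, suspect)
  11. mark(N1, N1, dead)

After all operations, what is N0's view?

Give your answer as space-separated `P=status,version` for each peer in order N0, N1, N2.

Answer: N0=alive,0 N1=suspect,1 N2=alive,1

Derivation:
Op 1: gossip N2<->N1 -> N2.N0=(alive,v0) N2.N1=(alive,v0) N2.N2=(alive,v0) | N1.N0=(alive,v0) N1.N1=(alive,v0) N1.N2=(alive,v0)
Op 2: gossip N2<->N0 -> N2.N0=(alive,v0) N2.N1=(alive,v0) N2.N2=(alive,v0) | N0.N0=(alive,v0) N0.N1=(alive,v0) N0.N2=(alive,v0)
Op 3: gossip N2<->N0 -> N2.N0=(alive,v0) N2.N1=(alive,v0) N2.N2=(alive,v0) | N0.N0=(alive,v0) N0.N1=(alive,v0) N0.N2=(alive,v0)
Op 4: N2 marks N2=suspect -> (suspect,v1)
Op 5: N2 marks N2=suspect -> (suspect,v2)
Op 6: gossip N1<->N0 -> N1.N0=(alive,v0) N1.N1=(alive,v0) N1.N2=(alive,v0) | N0.N0=(alive,v0) N0.N1=(alive,v0) N0.N2=(alive,v0)
Op 7: N0 marks N2=alive -> (alive,v1)
Op 8: N2 marks N0=dead -> (dead,v1)
Op 9: gossip N2<->N1 -> N2.N0=(dead,v1) N2.N1=(alive,v0) N2.N2=(suspect,v2) | N1.N0=(dead,v1) N1.N1=(alive,v0) N1.N2=(suspect,v2)
Op 10: N0 marks N1=suspect -> (suspect,v1)
Op 11: N1 marks N1=dead -> (dead,v1)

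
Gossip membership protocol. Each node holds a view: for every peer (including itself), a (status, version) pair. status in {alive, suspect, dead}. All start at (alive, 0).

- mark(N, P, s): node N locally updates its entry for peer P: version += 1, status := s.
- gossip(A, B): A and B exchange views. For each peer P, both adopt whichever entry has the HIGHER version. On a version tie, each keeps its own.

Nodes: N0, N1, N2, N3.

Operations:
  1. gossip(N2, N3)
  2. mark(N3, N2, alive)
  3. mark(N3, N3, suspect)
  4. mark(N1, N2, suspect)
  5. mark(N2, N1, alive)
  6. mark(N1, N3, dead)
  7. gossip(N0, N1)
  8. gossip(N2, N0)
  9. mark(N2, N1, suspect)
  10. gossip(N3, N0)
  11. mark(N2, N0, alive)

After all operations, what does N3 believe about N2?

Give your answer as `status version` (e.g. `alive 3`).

Op 1: gossip N2<->N3 -> N2.N0=(alive,v0) N2.N1=(alive,v0) N2.N2=(alive,v0) N2.N3=(alive,v0) | N3.N0=(alive,v0) N3.N1=(alive,v0) N3.N2=(alive,v0) N3.N3=(alive,v0)
Op 2: N3 marks N2=alive -> (alive,v1)
Op 3: N3 marks N3=suspect -> (suspect,v1)
Op 4: N1 marks N2=suspect -> (suspect,v1)
Op 5: N2 marks N1=alive -> (alive,v1)
Op 6: N1 marks N3=dead -> (dead,v1)
Op 7: gossip N0<->N1 -> N0.N0=(alive,v0) N0.N1=(alive,v0) N0.N2=(suspect,v1) N0.N3=(dead,v1) | N1.N0=(alive,v0) N1.N1=(alive,v0) N1.N2=(suspect,v1) N1.N3=(dead,v1)
Op 8: gossip N2<->N0 -> N2.N0=(alive,v0) N2.N1=(alive,v1) N2.N2=(suspect,v1) N2.N3=(dead,v1) | N0.N0=(alive,v0) N0.N1=(alive,v1) N0.N2=(suspect,v1) N0.N3=(dead,v1)
Op 9: N2 marks N1=suspect -> (suspect,v2)
Op 10: gossip N3<->N0 -> N3.N0=(alive,v0) N3.N1=(alive,v1) N3.N2=(alive,v1) N3.N3=(suspect,v1) | N0.N0=(alive,v0) N0.N1=(alive,v1) N0.N2=(suspect,v1) N0.N3=(dead,v1)
Op 11: N2 marks N0=alive -> (alive,v1)

Answer: alive 1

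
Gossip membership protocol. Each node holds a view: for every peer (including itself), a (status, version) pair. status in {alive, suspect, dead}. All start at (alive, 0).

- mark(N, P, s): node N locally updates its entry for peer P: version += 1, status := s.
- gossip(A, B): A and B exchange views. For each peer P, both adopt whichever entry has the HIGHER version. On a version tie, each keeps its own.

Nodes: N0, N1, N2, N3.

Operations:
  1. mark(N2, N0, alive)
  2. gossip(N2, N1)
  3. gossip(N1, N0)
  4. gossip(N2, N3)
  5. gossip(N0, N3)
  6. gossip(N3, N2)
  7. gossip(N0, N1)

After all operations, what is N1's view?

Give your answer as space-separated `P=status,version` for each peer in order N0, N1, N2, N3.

Op 1: N2 marks N0=alive -> (alive,v1)
Op 2: gossip N2<->N1 -> N2.N0=(alive,v1) N2.N1=(alive,v0) N2.N2=(alive,v0) N2.N3=(alive,v0) | N1.N0=(alive,v1) N1.N1=(alive,v0) N1.N2=(alive,v0) N1.N3=(alive,v0)
Op 3: gossip N1<->N0 -> N1.N0=(alive,v1) N1.N1=(alive,v0) N1.N2=(alive,v0) N1.N3=(alive,v0) | N0.N0=(alive,v1) N0.N1=(alive,v0) N0.N2=(alive,v0) N0.N3=(alive,v0)
Op 4: gossip N2<->N3 -> N2.N0=(alive,v1) N2.N1=(alive,v0) N2.N2=(alive,v0) N2.N3=(alive,v0) | N3.N0=(alive,v1) N3.N1=(alive,v0) N3.N2=(alive,v0) N3.N3=(alive,v0)
Op 5: gossip N0<->N3 -> N0.N0=(alive,v1) N0.N1=(alive,v0) N0.N2=(alive,v0) N0.N3=(alive,v0) | N3.N0=(alive,v1) N3.N1=(alive,v0) N3.N2=(alive,v0) N3.N3=(alive,v0)
Op 6: gossip N3<->N2 -> N3.N0=(alive,v1) N3.N1=(alive,v0) N3.N2=(alive,v0) N3.N3=(alive,v0) | N2.N0=(alive,v1) N2.N1=(alive,v0) N2.N2=(alive,v0) N2.N3=(alive,v0)
Op 7: gossip N0<->N1 -> N0.N0=(alive,v1) N0.N1=(alive,v0) N0.N2=(alive,v0) N0.N3=(alive,v0) | N1.N0=(alive,v1) N1.N1=(alive,v0) N1.N2=(alive,v0) N1.N3=(alive,v0)

Answer: N0=alive,1 N1=alive,0 N2=alive,0 N3=alive,0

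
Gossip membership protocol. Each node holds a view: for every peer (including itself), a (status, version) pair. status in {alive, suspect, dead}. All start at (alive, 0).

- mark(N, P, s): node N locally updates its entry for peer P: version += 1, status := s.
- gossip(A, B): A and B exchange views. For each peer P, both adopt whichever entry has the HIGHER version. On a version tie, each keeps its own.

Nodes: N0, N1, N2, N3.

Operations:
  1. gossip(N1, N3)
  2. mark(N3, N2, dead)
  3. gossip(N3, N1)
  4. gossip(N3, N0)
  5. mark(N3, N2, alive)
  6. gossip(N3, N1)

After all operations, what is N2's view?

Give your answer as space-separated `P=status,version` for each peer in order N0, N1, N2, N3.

Op 1: gossip N1<->N3 -> N1.N0=(alive,v0) N1.N1=(alive,v0) N1.N2=(alive,v0) N1.N3=(alive,v0) | N3.N0=(alive,v0) N3.N1=(alive,v0) N3.N2=(alive,v0) N3.N3=(alive,v0)
Op 2: N3 marks N2=dead -> (dead,v1)
Op 3: gossip N3<->N1 -> N3.N0=(alive,v0) N3.N1=(alive,v0) N3.N2=(dead,v1) N3.N3=(alive,v0) | N1.N0=(alive,v0) N1.N1=(alive,v0) N1.N2=(dead,v1) N1.N3=(alive,v0)
Op 4: gossip N3<->N0 -> N3.N0=(alive,v0) N3.N1=(alive,v0) N3.N2=(dead,v1) N3.N3=(alive,v0) | N0.N0=(alive,v0) N0.N1=(alive,v0) N0.N2=(dead,v1) N0.N3=(alive,v0)
Op 5: N3 marks N2=alive -> (alive,v2)
Op 6: gossip N3<->N1 -> N3.N0=(alive,v0) N3.N1=(alive,v0) N3.N2=(alive,v2) N3.N3=(alive,v0) | N1.N0=(alive,v0) N1.N1=(alive,v0) N1.N2=(alive,v2) N1.N3=(alive,v0)

Answer: N0=alive,0 N1=alive,0 N2=alive,0 N3=alive,0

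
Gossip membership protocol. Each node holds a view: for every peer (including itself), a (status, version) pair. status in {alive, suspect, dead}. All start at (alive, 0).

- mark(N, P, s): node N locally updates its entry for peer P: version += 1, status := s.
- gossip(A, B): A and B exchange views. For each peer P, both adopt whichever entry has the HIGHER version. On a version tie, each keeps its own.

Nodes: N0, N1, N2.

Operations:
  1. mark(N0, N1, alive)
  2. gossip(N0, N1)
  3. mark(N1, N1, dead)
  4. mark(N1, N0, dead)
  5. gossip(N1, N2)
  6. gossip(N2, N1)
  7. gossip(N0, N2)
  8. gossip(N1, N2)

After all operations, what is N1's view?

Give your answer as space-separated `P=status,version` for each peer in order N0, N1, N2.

Op 1: N0 marks N1=alive -> (alive,v1)
Op 2: gossip N0<->N1 -> N0.N0=(alive,v0) N0.N1=(alive,v1) N0.N2=(alive,v0) | N1.N0=(alive,v0) N1.N1=(alive,v1) N1.N2=(alive,v0)
Op 3: N1 marks N1=dead -> (dead,v2)
Op 4: N1 marks N0=dead -> (dead,v1)
Op 5: gossip N1<->N2 -> N1.N0=(dead,v1) N1.N1=(dead,v2) N1.N2=(alive,v0) | N2.N0=(dead,v1) N2.N1=(dead,v2) N2.N2=(alive,v0)
Op 6: gossip N2<->N1 -> N2.N0=(dead,v1) N2.N1=(dead,v2) N2.N2=(alive,v0) | N1.N0=(dead,v1) N1.N1=(dead,v2) N1.N2=(alive,v0)
Op 7: gossip N0<->N2 -> N0.N0=(dead,v1) N0.N1=(dead,v2) N0.N2=(alive,v0) | N2.N0=(dead,v1) N2.N1=(dead,v2) N2.N2=(alive,v0)
Op 8: gossip N1<->N2 -> N1.N0=(dead,v1) N1.N1=(dead,v2) N1.N2=(alive,v0) | N2.N0=(dead,v1) N2.N1=(dead,v2) N2.N2=(alive,v0)

Answer: N0=dead,1 N1=dead,2 N2=alive,0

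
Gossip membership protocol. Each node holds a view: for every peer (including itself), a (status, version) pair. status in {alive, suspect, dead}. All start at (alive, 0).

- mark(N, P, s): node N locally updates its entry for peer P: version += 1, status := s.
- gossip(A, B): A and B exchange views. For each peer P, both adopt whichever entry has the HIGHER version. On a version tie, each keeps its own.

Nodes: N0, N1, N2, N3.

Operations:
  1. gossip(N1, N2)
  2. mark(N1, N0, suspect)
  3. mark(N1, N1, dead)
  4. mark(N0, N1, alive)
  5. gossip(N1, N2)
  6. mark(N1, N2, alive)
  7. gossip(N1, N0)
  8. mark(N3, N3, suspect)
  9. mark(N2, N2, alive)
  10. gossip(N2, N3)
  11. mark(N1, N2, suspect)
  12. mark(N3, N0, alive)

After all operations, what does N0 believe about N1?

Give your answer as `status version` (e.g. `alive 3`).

Op 1: gossip N1<->N2 -> N1.N0=(alive,v0) N1.N1=(alive,v0) N1.N2=(alive,v0) N1.N3=(alive,v0) | N2.N0=(alive,v0) N2.N1=(alive,v0) N2.N2=(alive,v0) N2.N3=(alive,v0)
Op 2: N1 marks N0=suspect -> (suspect,v1)
Op 3: N1 marks N1=dead -> (dead,v1)
Op 4: N0 marks N1=alive -> (alive,v1)
Op 5: gossip N1<->N2 -> N1.N0=(suspect,v1) N1.N1=(dead,v1) N1.N2=(alive,v0) N1.N3=(alive,v0) | N2.N0=(suspect,v1) N2.N1=(dead,v1) N2.N2=(alive,v0) N2.N3=(alive,v0)
Op 6: N1 marks N2=alive -> (alive,v1)
Op 7: gossip N1<->N0 -> N1.N0=(suspect,v1) N1.N1=(dead,v1) N1.N2=(alive,v1) N1.N3=(alive,v0) | N0.N0=(suspect,v1) N0.N1=(alive,v1) N0.N2=(alive,v1) N0.N3=(alive,v0)
Op 8: N3 marks N3=suspect -> (suspect,v1)
Op 9: N2 marks N2=alive -> (alive,v1)
Op 10: gossip N2<->N3 -> N2.N0=(suspect,v1) N2.N1=(dead,v1) N2.N2=(alive,v1) N2.N3=(suspect,v1) | N3.N0=(suspect,v1) N3.N1=(dead,v1) N3.N2=(alive,v1) N3.N3=(suspect,v1)
Op 11: N1 marks N2=suspect -> (suspect,v2)
Op 12: N3 marks N0=alive -> (alive,v2)

Answer: alive 1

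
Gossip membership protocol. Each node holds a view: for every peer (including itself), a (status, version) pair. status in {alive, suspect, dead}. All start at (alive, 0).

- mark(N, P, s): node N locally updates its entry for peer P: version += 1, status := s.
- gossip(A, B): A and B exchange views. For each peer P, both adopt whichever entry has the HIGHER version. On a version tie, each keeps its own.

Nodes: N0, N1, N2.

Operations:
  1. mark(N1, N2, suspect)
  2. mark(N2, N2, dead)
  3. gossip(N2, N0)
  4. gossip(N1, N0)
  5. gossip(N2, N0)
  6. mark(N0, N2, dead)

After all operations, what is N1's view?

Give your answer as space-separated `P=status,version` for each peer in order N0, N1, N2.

Answer: N0=alive,0 N1=alive,0 N2=suspect,1

Derivation:
Op 1: N1 marks N2=suspect -> (suspect,v1)
Op 2: N2 marks N2=dead -> (dead,v1)
Op 3: gossip N2<->N0 -> N2.N0=(alive,v0) N2.N1=(alive,v0) N2.N2=(dead,v1) | N0.N0=(alive,v0) N0.N1=(alive,v0) N0.N2=(dead,v1)
Op 4: gossip N1<->N0 -> N1.N0=(alive,v0) N1.N1=(alive,v0) N1.N2=(suspect,v1) | N0.N0=(alive,v0) N0.N1=(alive,v0) N0.N2=(dead,v1)
Op 5: gossip N2<->N0 -> N2.N0=(alive,v0) N2.N1=(alive,v0) N2.N2=(dead,v1) | N0.N0=(alive,v0) N0.N1=(alive,v0) N0.N2=(dead,v1)
Op 6: N0 marks N2=dead -> (dead,v2)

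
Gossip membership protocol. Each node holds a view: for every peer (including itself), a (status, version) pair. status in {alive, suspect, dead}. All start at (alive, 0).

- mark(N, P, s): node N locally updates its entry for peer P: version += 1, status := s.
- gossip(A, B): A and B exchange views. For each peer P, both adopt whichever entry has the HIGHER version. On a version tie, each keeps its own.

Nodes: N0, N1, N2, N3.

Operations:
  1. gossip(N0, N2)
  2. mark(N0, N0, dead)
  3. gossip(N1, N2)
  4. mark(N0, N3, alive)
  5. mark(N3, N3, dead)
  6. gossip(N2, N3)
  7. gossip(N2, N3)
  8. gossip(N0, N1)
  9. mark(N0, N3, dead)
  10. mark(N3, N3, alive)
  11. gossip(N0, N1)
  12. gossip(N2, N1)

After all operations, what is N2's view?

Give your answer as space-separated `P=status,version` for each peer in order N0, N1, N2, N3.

Op 1: gossip N0<->N2 -> N0.N0=(alive,v0) N0.N1=(alive,v0) N0.N2=(alive,v0) N0.N3=(alive,v0) | N2.N0=(alive,v0) N2.N1=(alive,v0) N2.N2=(alive,v0) N2.N3=(alive,v0)
Op 2: N0 marks N0=dead -> (dead,v1)
Op 3: gossip N1<->N2 -> N1.N0=(alive,v0) N1.N1=(alive,v0) N1.N2=(alive,v0) N1.N3=(alive,v0) | N2.N0=(alive,v0) N2.N1=(alive,v0) N2.N2=(alive,v0) N2.N3=(alive,v0)
Op 4: N0 marks N3=alive -> (alive,v1)
Op 5: N3 marks N3=dead -> (dead,v1)
Op 6: gossip N2<->N3 -> N2.N0=(alive,v0) N2.N1=(alive,v0) N2.N2=(alive,v0) N2.N3=(dead,v1) | N3.N0=(alive,v0) N3.N1=(alive,v0) N3.N2=(alive,v0) N3.N3=(dead,v1)
Op 7: gossip N2<->N3 -> N2.N0=(alive,v0) N2.N1=(alive,v0) N2.N2=(alive,v0) N2.N3=(dead,v1) | N3.N0=(alive,v0) N3.N1=(alive,v0) N3.N2=(alive,v0) N3.N3=(dead,v1)
Op 8: gossip N0<->N1 -> N0.N0=(dead,v1) N0.N1=(alive,v0) N0.N2=(alive,v0) N0.N3=(alive,v1) | N1.N0=(dead,v1) N1.N1=(alive,v0) N1.N2=(alive,v0) N1.N3=(alive,v1)
Op 9: N0 marks N3=dead -> (dead,v2)
Op 10: N3 marks N3=alive -> (alive,v2)
Op 11: gossip N0<->N1 -> N0.N0=(dead,v1) N0.N1=(alive,v0) N0.N2=(alive,v0) N0.N3=(dead,v2) | N1.N0=(dead,v1) N1.N1=(alive,v0) N1.N2=(alive,v0) N1.N3=(dead,v2)
Op 12: gossip N2<->N1 -> N2.N0=(dead,v1) N2.N1=(alive,v0) N2.N2=(alive,v0) N2.N3=(dead,v2) | N1.N0=(dead,v1) N1.N1=(alive,v0) N1.N2=(alive,v0) N1.N3=(dead,v2)

Answer: N0=dead,1 N1=alive,0 N2=alive,0 N3=dead,2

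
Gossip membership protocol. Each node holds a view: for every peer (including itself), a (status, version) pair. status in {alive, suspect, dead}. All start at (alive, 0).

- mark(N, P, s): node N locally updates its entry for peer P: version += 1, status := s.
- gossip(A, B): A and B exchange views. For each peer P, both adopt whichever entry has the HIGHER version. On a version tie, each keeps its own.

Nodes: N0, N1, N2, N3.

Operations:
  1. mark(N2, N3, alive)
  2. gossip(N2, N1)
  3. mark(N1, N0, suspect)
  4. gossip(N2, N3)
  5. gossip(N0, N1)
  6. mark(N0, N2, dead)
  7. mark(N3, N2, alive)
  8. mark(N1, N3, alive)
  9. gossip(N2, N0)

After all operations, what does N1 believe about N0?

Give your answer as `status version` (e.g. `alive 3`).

Op 1: N2 marks N3=alive -> (alive,v1)
Op 2: gossip N2<->N1 -> N2.N0=(alive,v0) N2.N1=(alive,v0) N2.N2=(alive,v0) N2.N3=(alive,v1) | N1.N0=(alive,v0) N1.N1=(alive,v0) N1.N2=(alive,v0) N1.N3=(alive,v1)
Op 3: N1 marks N0=suspect -> (suspect,v1)
Op 4: gossip N2<->N3 -> N2.N0=(alive,v0) N2.N1=(alive,v0) N2.N2=(alive,v0) N2.N3=(alive,v1) | N3.N0=(alive,v0) N3.N1=(alive,v0) N3.N2=(alive,v0) N3.N3=(alive,v1)
Op 5: gossip N0<->N1 -> N0.N0=(suspect,v1) N0.N1=(alive,v0) N0.N2=(alive,v0) N0.N3=(alive,v1) | N1.N0=(suspect,v1) N1.N1=(alive,v0) N1.N2=(alive,v0) N1.N3=(alive,v1)
Op 6: N0 marks N2=dead -> (dead,v1)
Op 7: N3 marks N2=alive -> (alive,v1)
Op 8: N1 marks N3=alive -> (alive,v2)
Op 9: gossip N2<->N0 -> N2.N0=(suspect,v1) N2.N1=(alive,v0) N2.N2=(dead,v1) N2.N3=(alive,v1) | N0.N0=(suspect,v1) N0.N1=(alive,v0) N0.N2=(dead,v1) N0.N3=(alive,v1)

Answer: suspect 1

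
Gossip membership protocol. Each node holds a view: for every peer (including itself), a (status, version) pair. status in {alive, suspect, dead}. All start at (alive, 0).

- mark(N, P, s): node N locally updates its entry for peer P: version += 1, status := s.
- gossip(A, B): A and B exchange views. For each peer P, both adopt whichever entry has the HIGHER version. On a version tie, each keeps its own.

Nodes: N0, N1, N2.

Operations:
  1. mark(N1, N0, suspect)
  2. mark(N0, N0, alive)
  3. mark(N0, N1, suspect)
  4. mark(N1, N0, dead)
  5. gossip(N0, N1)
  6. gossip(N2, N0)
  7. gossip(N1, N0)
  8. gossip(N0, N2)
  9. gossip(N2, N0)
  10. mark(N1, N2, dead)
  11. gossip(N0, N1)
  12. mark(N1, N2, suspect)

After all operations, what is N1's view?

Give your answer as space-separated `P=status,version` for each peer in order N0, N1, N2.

Answer: N0=dead,2 N1=suspect,1 N2=suspect,2

Derivation:
Op 1: N1 marks N0=suspect -> (suspect,v1)
Op 2: N0 marks N0=alive -> (alive,v1)
Op 3: N0 marks N1=suspect -> (suspect,v1)
Op 4: N1 marks N0=dead -> (dead,v2)
Op 5: gossip N0<->N1 -> N0.N0=(dead,v2) N0.N1=(suspect,v1) N0.N2=(alive,v0) | N1.N0=(dead,v2) N1.N1=(suspect,v1) N1.N2=(alive,v0)
Op 6: gossip N2<->N0 -> N2.N0=(dead,v2) N2.N1=(suspect,v1) N2.N2=(alive,v0) | N0.N0=(dead,v2) N0.N1=(suspect,v1) N0.N2=(alive,v0)
Op 7: gossip N1<->N0 -> N1.N0=(dead,v2) N1.N1=(suspect,v1) N1.N2=(alive,v0) | N0.N0=(dead,v2) N0.N1=(suspect,v1) N0.N2=(alive,v0)
Op 8: gossip N0<->N2 -> N0.N0=(dead,v2) N0.N1=(suspect,v1) N0.N2=(alive,v0) | N2.N0=(dead,v2) N2.N1=(suspect,v1) N2.N2=(alive,v0)
Op 9: gossip N2<->N0 -> N2.N0=(dead,v2) N2.N1=(suspect,v1) N2.N2=(alive,v0) | N0.N0=(dead,v2) N0.N1=(suspect,v1) N0.N2=(alive,v0)
Op 10: N1 marks N2=dead -> (dead,v1)
Op 11: gossip N0<->N1 -> N0.N0=(dead,v2) N0.N1=(suspect,v1) N0.N2=(dead,v1) | N1.N0=(dead,v2) N1.N1=(suspect,v1) N1.N2=(dead,v1)
Op 12: N1 marks N2=suspect -> (suspect,v2)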